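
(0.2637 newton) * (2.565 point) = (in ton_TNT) 5.703e-14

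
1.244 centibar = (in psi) 0.1804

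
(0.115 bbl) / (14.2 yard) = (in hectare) 1.408e-07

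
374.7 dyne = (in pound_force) 0.0008424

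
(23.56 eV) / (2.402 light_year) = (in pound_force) 3.734e-35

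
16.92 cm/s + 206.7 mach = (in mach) 206.7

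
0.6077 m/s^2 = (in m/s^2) 0.6077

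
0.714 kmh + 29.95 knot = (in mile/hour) 34.91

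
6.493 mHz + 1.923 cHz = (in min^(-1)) 1.543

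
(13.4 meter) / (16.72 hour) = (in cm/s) 0.02226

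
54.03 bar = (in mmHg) 4.053e+04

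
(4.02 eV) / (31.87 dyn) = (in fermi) 2.021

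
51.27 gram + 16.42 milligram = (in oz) 1.809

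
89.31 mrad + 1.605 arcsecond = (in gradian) 5.686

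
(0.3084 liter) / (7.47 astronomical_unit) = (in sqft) 2.971e-15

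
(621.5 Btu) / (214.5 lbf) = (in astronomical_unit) 4.594e-09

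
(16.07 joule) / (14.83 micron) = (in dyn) 1.084e+11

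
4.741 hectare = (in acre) 11.72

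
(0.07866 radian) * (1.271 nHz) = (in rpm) 9.547e-10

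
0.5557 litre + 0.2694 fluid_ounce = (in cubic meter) 0.0005637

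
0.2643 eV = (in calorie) 1.012e-20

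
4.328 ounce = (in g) 122.7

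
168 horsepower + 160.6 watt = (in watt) 1.254e+05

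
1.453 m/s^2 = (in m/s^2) 1.453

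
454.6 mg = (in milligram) 454.6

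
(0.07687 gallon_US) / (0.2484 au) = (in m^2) 7.831e-15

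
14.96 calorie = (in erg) 6.259e+08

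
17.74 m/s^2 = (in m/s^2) 17.74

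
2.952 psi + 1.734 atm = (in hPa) 1961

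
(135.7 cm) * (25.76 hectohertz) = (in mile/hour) 7820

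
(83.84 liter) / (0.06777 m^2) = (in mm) 1237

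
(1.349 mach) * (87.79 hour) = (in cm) 1.452e+10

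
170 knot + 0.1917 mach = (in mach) 0.4485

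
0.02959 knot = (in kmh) 0.0548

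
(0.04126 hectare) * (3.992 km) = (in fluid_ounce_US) 5.57e+10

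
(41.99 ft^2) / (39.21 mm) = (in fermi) 9.949e+16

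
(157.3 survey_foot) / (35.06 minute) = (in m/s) 0.02279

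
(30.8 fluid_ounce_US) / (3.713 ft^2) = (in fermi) 2.641e+12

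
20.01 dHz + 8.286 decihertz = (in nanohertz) 2.83e+09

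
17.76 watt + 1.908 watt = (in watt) 19.67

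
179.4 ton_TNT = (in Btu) 7.114e+08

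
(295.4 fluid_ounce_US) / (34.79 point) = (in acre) 0.0001759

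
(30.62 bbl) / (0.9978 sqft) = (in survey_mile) 0.03263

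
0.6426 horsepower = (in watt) 479.2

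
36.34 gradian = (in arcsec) 1.177e+05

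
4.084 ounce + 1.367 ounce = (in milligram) 1.545e+05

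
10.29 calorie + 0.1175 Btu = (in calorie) 39.92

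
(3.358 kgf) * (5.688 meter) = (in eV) 1.169e+21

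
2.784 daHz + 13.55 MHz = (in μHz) 1.355e+13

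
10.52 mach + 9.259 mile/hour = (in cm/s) 3.586e+05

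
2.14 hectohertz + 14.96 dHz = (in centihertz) 2.155e+04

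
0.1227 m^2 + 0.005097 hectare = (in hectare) 0.005109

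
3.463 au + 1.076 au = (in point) 1.925e+15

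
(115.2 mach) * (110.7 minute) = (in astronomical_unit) 0.001742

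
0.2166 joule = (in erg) 2.166e+06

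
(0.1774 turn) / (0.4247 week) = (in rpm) 4.144e-05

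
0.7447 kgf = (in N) 7.303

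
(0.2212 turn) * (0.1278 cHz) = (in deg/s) 0.1018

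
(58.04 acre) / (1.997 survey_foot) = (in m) 3.859e+05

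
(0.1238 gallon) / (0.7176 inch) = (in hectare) 2.571e-06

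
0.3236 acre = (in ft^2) 1.41e+04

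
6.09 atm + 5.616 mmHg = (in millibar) 6178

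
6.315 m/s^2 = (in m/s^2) 6.315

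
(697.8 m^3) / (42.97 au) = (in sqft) 1.168e-09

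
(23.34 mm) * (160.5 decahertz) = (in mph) 83.8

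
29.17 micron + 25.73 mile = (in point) 1.174e+08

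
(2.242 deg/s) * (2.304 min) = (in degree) 309.9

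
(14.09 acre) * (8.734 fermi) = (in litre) 4.98e-07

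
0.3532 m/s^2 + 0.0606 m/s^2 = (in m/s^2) 0.4138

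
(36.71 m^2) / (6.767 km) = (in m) 0.005425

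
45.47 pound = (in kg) 20.62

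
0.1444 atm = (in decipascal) 1.463e+05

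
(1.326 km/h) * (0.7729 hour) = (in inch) 4.035e+04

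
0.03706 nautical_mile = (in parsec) 2.224e-15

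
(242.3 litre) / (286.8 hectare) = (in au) 5.647e-19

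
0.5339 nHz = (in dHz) 5.339e-09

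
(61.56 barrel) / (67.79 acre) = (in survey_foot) 0.000117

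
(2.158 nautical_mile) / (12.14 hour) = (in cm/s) 9.145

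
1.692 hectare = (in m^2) 1.692e+04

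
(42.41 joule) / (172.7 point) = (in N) 696.1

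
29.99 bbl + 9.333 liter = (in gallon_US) 1262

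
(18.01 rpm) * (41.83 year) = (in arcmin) 8.553e+12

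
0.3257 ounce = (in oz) 0.3257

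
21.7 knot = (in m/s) 11.16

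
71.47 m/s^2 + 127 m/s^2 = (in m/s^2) 198.5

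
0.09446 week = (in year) 0.001812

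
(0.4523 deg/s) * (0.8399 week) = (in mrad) 4.01e+06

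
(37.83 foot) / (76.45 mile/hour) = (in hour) 9.372e-05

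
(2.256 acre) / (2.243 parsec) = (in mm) 1.319e-10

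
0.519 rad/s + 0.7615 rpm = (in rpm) 5.718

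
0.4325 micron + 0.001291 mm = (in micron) 1.724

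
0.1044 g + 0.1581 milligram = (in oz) 0.003688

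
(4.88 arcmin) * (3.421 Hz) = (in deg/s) 0.2782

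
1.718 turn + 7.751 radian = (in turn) 2.952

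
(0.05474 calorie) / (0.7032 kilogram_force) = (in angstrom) 3.321e+08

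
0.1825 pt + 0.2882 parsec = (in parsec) 0.2882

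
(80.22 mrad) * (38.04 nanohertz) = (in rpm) 2.914e-08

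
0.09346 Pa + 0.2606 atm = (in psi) 3.83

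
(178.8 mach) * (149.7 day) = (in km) 7.874e+08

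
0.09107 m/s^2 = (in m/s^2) 0.09107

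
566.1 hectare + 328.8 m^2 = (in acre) 1399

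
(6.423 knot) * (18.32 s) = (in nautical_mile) 0.03269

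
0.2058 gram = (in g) 0.2058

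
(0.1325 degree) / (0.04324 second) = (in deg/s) 3.064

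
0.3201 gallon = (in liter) 1.212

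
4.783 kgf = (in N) 46.91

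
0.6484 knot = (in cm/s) 33.36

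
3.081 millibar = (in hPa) 3.081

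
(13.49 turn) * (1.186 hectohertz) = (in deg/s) 5.76e+05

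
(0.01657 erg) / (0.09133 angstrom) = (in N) 181.4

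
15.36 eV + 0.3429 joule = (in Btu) 0.000325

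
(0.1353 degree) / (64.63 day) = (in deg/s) 2.423e-08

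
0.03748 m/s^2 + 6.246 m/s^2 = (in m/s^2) 6.283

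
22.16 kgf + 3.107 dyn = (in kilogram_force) 22.16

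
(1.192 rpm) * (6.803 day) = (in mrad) 7.337e+07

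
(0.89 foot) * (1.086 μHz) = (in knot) 5.727e-07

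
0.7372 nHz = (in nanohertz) 0.7372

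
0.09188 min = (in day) 6.381e-05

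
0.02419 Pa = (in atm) 2.387e-07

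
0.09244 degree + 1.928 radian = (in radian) 1.93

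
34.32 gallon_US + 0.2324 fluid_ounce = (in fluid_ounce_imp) 4573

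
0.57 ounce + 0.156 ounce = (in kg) 0.02058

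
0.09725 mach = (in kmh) 119.2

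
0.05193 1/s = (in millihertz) 51.93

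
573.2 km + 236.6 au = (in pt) 1.003e+17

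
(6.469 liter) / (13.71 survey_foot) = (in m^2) 0.001548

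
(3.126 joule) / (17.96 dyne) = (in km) 17.41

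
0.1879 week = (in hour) 31.57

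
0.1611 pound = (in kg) 0.07307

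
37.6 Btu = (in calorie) 9481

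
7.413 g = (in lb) 0.01634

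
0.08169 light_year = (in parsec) 0.02505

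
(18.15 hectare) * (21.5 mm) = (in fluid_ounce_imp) 1.373e+08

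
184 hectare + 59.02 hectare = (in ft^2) 2.616e+07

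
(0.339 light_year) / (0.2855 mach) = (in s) 3.299e+13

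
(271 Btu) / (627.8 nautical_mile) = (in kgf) 0.02508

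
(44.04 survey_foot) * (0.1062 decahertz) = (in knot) 27.71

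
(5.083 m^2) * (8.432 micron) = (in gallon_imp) 0.009428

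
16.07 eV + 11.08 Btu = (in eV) 7.296e+22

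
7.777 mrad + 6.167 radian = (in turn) 0.9827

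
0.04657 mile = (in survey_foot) 245.9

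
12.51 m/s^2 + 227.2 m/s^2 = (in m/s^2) 239.7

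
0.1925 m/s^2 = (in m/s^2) 0.1925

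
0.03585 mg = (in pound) 7.904e-08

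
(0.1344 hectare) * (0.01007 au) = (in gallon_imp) 4.454e+14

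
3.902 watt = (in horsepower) 0.005233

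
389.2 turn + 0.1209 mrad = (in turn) 389.2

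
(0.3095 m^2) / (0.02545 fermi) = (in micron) 1.216e+22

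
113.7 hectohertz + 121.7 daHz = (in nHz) 1.259e+13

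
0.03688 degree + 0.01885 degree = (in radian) 0.0009727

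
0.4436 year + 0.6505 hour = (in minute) 2.332e+05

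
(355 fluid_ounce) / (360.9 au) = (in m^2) 1.945e-16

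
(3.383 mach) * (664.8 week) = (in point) 1.313e+15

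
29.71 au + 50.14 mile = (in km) 4.445e+09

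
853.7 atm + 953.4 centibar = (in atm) 863.1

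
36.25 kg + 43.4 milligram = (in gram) 3.625e+04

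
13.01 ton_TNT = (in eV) 3.397e+29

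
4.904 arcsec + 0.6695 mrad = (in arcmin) 2.383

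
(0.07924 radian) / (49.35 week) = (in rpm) 2.535e-08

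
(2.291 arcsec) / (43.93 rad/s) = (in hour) 7.023e-11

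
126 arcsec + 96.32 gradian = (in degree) 86.72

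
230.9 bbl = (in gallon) 9698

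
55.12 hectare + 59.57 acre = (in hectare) 79.23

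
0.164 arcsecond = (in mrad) 0.0007951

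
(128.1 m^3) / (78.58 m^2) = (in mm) 1630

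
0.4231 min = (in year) 8.05e-07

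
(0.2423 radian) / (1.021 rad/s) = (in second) 0.2373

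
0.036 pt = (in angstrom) 1.27e+05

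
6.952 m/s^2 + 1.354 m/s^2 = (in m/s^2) 8.306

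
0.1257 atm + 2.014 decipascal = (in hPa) 127.4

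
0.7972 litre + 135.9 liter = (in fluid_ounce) 4622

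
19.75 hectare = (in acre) 48.8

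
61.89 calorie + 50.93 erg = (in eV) 1.616e+21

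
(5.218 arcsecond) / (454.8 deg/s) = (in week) 5.269e-12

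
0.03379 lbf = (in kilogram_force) 0.01533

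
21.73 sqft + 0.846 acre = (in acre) 0.8465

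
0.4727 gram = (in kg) 0.0004727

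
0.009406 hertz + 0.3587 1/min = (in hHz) 0.0001538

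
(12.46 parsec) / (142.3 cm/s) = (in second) 2.702e+17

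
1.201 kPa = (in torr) 9.008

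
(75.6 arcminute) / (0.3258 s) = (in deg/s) 3.867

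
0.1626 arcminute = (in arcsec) 9.756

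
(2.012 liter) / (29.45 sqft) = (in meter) 0.0007354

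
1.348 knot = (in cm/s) 69.35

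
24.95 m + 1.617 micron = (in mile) 0.0155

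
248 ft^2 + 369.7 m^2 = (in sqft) 4227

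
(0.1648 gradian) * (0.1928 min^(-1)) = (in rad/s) 8.318e-06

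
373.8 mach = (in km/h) 4.582e+05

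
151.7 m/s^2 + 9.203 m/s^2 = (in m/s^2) 160.9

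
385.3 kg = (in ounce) 1.359e+04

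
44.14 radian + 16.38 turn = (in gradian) 9362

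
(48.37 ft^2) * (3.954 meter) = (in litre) 1.777e+04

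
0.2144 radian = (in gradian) 13.65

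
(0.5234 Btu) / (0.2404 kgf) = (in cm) 2.342e+04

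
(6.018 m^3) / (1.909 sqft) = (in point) 9.619e+04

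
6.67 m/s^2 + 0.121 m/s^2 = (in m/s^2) 6.791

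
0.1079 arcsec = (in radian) 5.231e-07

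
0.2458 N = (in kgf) 0.02506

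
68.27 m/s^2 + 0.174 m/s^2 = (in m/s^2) 68.44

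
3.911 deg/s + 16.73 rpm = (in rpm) 17.38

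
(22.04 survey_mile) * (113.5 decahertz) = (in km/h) 1.449e+08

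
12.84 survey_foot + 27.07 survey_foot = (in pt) 3.448e+04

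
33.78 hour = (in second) 1.216e+05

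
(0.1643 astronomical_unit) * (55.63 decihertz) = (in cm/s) 1.367e+13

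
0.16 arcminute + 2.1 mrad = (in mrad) 2.147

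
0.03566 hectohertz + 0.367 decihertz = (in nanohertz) 3.603e+09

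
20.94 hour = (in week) 0.1246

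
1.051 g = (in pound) 0.002317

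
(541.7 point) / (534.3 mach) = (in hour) 2.918e-10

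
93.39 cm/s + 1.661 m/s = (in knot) 5.044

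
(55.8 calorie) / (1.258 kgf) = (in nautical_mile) 0.01022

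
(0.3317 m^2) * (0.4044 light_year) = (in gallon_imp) 2.792e+17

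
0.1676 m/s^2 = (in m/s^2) 0.1676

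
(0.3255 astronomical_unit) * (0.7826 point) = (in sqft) 1.447e+08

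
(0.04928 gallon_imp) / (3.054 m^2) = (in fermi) 7.336e+10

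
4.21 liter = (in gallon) 1.112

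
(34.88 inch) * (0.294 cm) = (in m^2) 0.002605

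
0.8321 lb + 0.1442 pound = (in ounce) 15.62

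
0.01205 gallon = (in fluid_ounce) 1.542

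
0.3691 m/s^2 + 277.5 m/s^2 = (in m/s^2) 277.9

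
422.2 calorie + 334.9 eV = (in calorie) 422.2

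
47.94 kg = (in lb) 105.7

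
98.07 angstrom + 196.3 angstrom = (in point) 8.344e-05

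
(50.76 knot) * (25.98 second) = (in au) 4.535e-09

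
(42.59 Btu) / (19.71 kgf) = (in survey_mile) 0.1445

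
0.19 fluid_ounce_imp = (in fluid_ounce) 0.1825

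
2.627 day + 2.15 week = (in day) 17.68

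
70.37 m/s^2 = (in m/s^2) 70.37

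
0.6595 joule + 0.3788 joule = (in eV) 6.481e+18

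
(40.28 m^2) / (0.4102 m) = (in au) 6.564e-10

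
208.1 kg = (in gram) 2.081e+05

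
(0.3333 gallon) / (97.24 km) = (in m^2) 1.297e-08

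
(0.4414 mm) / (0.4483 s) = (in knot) 0.001914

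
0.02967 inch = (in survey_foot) 0.002472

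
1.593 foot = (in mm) 485.5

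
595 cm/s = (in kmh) 21.42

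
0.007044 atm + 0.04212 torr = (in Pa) 719.3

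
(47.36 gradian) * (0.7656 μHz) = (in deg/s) 3.263e-05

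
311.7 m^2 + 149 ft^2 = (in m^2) 325.5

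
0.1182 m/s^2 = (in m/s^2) 0.1182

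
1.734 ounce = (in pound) 0.1084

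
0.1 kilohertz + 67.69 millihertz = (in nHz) 1.001e+11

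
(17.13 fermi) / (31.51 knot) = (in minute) 1.761e-17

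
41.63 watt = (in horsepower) 0.05583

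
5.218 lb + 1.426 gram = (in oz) 83.54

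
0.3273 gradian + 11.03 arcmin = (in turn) 0.001329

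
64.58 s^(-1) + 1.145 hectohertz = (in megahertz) 0.0001791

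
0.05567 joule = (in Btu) 5.276e-05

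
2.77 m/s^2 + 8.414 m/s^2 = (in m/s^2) 11.18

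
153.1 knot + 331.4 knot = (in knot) 484.5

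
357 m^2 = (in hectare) 0.0357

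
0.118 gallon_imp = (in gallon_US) 0.1417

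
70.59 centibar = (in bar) 0.7059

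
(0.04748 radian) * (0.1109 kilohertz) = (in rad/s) 5.266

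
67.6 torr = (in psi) 1.307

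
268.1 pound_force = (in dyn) 1.193e+08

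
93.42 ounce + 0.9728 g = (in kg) 2.649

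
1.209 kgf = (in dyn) 1.186e+06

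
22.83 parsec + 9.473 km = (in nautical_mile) 3.804e+14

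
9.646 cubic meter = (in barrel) 60.67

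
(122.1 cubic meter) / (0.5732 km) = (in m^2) 0.213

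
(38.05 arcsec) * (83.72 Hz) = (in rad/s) 0.01544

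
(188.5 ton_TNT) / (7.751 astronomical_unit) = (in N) 0.6802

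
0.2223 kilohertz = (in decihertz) 2223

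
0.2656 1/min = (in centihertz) 0.4427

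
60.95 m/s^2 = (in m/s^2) 60.95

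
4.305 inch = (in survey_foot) 0.3587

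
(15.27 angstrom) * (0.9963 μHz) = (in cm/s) 1.521e-13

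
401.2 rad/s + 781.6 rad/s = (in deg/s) 6.777e+04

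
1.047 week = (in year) 0.02008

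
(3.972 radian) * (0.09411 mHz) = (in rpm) 0.00357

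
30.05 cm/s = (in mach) 0.0008825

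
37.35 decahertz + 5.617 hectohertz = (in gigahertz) 9.352e-07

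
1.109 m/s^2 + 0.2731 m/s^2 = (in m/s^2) 1.382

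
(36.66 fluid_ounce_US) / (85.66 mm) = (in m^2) 0.01266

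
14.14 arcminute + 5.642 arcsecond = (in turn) 0.000659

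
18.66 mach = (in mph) 1.421e+04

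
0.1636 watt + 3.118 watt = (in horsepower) 0.004401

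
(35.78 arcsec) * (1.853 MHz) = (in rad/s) 321.4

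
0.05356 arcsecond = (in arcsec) 0.05356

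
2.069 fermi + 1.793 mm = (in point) 5.083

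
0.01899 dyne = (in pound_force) 4.269e-08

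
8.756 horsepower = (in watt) 6529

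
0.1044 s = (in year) 3.311e-09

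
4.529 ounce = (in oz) 4.529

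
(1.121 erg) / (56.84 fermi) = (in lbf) 4.434e+05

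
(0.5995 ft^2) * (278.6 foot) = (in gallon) 1249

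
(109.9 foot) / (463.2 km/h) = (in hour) 7.232e-05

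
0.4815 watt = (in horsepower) 0.0006457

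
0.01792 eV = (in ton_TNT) 6.862e-31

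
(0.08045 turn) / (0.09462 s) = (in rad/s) 5.342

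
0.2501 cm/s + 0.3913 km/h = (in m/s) 0.1112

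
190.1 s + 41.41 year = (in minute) 2.177e+07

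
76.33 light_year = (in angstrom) 7.221e+27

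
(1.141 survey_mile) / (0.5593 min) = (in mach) 0.1607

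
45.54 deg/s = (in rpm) 7.59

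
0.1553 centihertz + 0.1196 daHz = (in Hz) 1.198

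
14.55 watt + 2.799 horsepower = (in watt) 2102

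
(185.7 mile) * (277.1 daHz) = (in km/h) 2.981e+09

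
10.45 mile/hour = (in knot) 9.081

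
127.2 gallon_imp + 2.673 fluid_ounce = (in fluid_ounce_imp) 2.035e+04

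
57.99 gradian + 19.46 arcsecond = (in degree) 52.2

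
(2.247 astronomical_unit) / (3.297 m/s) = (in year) 3233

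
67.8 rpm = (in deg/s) 406.8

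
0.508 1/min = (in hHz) 8.467e-05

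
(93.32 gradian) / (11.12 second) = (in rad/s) 0.1318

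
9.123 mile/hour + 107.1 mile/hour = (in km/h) 187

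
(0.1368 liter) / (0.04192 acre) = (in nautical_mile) 4.354e-10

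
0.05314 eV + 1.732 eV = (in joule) 2.86e-19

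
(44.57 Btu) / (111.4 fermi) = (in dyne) 4.221e+22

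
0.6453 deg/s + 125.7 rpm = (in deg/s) 754.8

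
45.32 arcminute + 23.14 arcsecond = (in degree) 0.7618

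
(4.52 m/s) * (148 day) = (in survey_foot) 1.896e+08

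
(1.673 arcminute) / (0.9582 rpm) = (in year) 1.538e-10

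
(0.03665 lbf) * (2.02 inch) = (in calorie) 0.001999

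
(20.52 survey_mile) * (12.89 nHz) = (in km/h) 0.001532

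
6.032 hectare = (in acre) 14.91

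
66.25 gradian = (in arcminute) 3578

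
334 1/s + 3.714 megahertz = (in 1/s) 3.714e+06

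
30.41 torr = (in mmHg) 30.41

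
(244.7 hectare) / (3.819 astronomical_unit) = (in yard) 4.684e-06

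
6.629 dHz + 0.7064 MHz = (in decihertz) 7.064e+06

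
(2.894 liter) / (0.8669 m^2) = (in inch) 0.1314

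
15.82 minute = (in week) 0.001569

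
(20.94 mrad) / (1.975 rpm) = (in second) 0.1012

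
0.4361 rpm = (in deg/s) 2.617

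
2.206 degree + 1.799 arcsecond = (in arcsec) 7943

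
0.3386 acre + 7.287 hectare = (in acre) 18.35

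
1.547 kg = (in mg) 1.547e+06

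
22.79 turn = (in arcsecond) 2.954e+07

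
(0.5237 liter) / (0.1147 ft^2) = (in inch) 1.935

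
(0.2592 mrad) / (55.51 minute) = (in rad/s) 7.782e-08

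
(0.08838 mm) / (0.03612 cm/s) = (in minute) 0.004078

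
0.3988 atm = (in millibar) 404.1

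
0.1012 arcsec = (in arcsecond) 0.1012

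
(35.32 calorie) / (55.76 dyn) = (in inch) 1.043e+07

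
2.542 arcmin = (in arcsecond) 152.5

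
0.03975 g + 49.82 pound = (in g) 2.26e+04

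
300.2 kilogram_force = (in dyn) 2.944e+08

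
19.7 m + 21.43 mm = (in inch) 776.4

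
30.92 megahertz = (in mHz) 3.092e+10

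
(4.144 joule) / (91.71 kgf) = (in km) 4.608e-06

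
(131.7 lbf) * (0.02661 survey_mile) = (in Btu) 23.78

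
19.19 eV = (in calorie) 7.348e-19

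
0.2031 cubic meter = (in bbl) 1.277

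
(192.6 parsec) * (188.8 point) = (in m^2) 3.958e+17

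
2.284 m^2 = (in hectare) 0.0002284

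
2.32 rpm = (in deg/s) 13.92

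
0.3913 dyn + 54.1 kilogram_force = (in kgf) 54.1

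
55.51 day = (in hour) 1332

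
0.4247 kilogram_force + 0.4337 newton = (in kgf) 0.4689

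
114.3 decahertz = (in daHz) 114.3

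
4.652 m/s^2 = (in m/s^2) 4.652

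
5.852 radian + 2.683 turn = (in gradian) 1446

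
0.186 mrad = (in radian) 0.000186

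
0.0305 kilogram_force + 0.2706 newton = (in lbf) 0.1281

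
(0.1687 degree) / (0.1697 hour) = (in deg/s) 0.0002761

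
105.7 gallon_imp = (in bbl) 3.022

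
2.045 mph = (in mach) 0.002685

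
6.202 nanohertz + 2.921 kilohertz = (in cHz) 2.921e+05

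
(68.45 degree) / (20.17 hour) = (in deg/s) 0.0009427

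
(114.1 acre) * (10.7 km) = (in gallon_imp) 1.087e+12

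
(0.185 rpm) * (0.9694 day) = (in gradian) 1.033e+05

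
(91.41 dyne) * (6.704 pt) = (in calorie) 5.167e-07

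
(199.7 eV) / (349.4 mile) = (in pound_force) 1.279e-23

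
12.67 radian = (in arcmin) 4.356e+04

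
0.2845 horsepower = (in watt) 212.2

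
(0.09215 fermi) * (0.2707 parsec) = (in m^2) 0.7697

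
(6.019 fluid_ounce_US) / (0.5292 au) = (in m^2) 2.248e-15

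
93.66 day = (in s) 8.092e+06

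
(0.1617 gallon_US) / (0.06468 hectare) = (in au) 6.326e-18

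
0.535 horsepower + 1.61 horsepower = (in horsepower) 2.145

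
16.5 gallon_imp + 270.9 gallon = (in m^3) 1.1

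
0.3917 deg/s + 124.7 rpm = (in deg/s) 748.6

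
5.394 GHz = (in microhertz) 5.394e+15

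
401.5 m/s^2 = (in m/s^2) 401.5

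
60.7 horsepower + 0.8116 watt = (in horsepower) 60.7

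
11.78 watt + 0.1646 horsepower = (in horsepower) 0.1804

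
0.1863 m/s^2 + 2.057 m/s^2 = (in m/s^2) 2.243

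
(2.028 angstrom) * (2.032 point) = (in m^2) 1.454e-13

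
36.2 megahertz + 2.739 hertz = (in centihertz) 3.62e+09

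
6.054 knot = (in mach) 0.009147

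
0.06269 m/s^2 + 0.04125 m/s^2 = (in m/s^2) 0.1039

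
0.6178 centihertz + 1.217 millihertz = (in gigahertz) 7.395e-12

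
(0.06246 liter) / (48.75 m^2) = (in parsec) 4.152e-23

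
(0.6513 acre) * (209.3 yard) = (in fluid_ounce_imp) 1.775e+10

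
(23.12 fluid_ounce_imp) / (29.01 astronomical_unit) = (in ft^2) 1.629e-15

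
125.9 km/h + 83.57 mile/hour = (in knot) 140.6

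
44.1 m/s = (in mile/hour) 98.65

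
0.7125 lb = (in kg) 0.3232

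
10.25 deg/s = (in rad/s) 0.1789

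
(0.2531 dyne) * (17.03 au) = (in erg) 6.448e+13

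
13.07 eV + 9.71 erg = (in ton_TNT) 2.321e-16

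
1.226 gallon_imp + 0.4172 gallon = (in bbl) 0.04499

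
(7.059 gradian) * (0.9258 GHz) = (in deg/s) 5.882e+09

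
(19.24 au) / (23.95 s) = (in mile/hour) 2.688e+11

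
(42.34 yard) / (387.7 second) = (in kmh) 0.3595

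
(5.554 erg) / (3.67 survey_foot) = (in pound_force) 1.116e-07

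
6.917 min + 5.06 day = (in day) 5.065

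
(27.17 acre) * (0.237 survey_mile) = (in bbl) 2.638e+08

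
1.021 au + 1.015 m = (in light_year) 1.614e-05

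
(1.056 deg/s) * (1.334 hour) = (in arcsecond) 1.826e+07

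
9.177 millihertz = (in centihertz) 0.9177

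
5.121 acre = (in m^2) 2.072e+04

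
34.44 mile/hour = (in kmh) 55.43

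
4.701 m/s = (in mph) 10.52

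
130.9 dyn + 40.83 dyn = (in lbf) 0.0003861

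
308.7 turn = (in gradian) 1.235e+05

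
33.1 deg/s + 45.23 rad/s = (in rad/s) 45.81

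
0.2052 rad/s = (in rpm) 1.96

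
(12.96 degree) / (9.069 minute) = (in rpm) 0.00397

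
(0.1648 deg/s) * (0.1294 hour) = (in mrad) 1340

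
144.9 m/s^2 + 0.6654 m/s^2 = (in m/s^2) 145.6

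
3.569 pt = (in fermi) 1.259e+12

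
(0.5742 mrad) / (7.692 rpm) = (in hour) 1.98e-07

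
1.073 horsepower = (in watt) 800.1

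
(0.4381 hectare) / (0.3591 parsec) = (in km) 3.954e-16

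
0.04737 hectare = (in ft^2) 5099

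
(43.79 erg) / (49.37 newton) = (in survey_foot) 2.91e-07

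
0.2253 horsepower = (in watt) 168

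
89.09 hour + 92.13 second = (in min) 5347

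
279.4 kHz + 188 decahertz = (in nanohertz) 2.813e+14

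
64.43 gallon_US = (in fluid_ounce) 8247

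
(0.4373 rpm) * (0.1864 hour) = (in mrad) 3.073e+04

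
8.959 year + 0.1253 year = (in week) 473.7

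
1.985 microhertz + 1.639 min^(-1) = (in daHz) 0.002732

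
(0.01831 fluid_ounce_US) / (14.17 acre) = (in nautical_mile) 5.099e-15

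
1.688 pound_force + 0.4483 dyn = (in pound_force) 1.688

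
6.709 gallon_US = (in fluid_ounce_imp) 893.8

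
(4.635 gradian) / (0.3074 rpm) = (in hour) 0.0006283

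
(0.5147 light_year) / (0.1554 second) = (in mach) 9.203e+13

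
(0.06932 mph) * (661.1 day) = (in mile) 1100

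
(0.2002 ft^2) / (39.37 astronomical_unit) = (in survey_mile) 1.962e-18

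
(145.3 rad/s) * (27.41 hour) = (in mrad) 1.434e+10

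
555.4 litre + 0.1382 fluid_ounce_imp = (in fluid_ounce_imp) 1.955e+04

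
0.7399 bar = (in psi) 10.73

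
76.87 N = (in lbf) 17.28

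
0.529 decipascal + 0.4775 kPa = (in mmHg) 3.582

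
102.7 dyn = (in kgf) 0.0001047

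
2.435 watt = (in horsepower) 0.003265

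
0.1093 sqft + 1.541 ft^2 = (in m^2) 0.1533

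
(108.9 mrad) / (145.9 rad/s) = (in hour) 2.073e-07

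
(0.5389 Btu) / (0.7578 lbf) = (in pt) 4.781e+05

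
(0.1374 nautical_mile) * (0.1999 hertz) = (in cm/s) 5087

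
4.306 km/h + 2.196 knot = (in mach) 0.006831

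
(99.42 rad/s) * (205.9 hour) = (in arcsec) 1.52e+13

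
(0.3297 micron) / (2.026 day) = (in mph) 4.213e-12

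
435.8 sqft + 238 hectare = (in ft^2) 2.562e+07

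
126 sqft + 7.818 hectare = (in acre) 19.32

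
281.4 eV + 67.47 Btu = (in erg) 7.118e+11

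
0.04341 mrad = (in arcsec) 8.954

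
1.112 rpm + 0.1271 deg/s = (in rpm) 1.133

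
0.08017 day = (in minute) 115.4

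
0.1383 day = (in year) 0.0003789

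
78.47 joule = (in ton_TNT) 1.875e-08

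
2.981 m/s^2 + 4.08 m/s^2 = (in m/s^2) 7.061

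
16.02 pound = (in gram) 7267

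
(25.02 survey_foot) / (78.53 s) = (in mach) 0.0002852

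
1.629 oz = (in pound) 0.1018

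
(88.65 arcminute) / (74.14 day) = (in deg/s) 2.307e-07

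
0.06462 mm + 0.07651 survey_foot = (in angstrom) 2.338e+08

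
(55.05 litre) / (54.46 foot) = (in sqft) 0.0357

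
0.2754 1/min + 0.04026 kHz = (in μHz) 4.026e+07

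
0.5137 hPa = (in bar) 0.0005137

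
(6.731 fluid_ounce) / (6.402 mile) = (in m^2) 1.932e-08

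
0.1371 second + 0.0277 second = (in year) 5.226e-09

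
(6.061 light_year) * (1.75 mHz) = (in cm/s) 1.003e+16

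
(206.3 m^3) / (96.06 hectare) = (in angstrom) 2.148e+06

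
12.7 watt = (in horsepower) 0.01703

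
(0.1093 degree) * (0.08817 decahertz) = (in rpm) 0.01606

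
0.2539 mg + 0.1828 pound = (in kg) 0.08292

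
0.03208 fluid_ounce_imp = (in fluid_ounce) 0.03082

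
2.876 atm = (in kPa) 291.4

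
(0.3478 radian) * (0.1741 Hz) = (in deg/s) 3.469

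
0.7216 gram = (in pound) 0.001591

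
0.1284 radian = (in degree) 7.357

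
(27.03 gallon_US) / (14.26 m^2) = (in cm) 0.7175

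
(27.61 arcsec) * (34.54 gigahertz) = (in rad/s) 4.623e+06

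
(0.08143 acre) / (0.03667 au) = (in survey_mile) 3.733e-11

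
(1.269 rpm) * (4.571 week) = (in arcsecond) 7.578e+10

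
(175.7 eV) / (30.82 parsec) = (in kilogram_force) 3.018e-36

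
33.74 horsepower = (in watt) 2.516e+04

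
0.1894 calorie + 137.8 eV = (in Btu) 0.0007511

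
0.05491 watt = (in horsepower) 7.364e-05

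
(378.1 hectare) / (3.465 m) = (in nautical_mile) 589.2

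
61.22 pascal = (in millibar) 0.6122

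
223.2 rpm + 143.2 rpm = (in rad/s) 38.37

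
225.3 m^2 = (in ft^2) 2425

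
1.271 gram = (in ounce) 0.04483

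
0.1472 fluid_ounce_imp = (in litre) 0.004182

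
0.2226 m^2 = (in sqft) 2.396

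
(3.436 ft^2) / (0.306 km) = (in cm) 0.1043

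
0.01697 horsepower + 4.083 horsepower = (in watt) 3057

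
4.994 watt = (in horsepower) 0.006697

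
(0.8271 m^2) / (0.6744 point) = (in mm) 3.476e+06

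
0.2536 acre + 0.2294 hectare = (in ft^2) 3.574e+04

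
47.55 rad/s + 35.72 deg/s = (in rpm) 460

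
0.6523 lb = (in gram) 295.9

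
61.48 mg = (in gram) 0.06148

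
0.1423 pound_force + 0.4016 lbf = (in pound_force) 0.5439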